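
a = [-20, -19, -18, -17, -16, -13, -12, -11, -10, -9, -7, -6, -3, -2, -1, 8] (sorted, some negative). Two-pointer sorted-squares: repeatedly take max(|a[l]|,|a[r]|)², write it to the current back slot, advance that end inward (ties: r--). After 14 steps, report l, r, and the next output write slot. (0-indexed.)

l=0 r=15: |-20|>|8| out[15]=400, l++
l=1 r=15: |-19|>|8| out[14]=361, l++
l=2 r=15: |-18|>|8| out[13]=324, l++
l=3 r=15: |-17|>|8| out[12]=289, l++
l=4 r=15: |-16|>|8| out[11]=256, l++
l=5 r=15: |-13|>|8| out[10]=169, l++
l=6 r=15: |-12|>|8| out[9]=144, l++
l=7 r=15: |-11|>|8| out[8]=121, l++
l=8 r=15: |-10|>|8| out[7]=100, l++
l=9 r=15: |-9|>|8| out[6]=81, l++
l=10 r=15: |-7|<=|8| out[5]=64, r--
l=10 r=14: |-7|>|-1| out[4]=49, l++
l=11 r=14: |-6|>|-1| out[3]=36, l++
l=12 r=14: |-3|>|-1| out[2]=9, l++

l=13, r=14, next write slot=1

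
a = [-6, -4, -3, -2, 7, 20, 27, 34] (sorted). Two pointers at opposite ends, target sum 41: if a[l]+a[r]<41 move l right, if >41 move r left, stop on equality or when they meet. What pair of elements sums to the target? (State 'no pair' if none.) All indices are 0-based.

(7, 34)

[0,7] -6+34=28 <41 → l++
[1,7] -4+34=30 <41 → l++
[2,7] -3+34=31 <41 → l++
[3,7] -2+34=32 <41 → l++
[4,7] 7+34=41 → found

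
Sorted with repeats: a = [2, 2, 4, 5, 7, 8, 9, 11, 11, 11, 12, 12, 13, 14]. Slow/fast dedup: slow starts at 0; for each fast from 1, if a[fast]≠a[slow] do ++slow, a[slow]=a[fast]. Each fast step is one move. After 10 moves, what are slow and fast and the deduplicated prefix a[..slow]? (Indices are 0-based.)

slow=7, fast=11, prefix=[2, 4, 5, 7, 8, 9, 11, 12]

slow=0 fast=1: a[fast]=2=a[slow] dup, fast++
slow=0 fast=2: a[fast]=4≠a[slow]=2 write a[1]=4, slow++,fast++
slow=1 fast=3: a[fast]=5≠a[slow]=4 write a[2]=5, slow++,fast++
slow=2 fast=4: a[fast]=7≠a[slow]=5 write a[3]=7, slow++,fast++
slow=3 fast=5: a[fast]=8≠a[slow]=7 write a[4]=8, slow++,fast++
slow=4 fast=6: a[fast]=9≠a[slow]=8 write a[5]=9, slow++,fast++
slow=5 fast=7: a[fast]=11≠a[slow]=9 write a[6]=11, slow++,fast++
slow=6 fast=8: a[fast]=11=a[slow] dup, fast++
slow=6 fast=9: a[fast]=11=a[slow] dup, fast++
slow=6 fast=10: a[fast]=12≠a[slow]=11 write a[7]=12, slow++,fast++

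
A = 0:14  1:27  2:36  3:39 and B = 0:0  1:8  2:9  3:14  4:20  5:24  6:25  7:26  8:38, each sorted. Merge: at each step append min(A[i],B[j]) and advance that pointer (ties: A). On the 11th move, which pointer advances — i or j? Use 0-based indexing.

[i=0,j=0] A[i]=14>B[j]=0 take 0 → j++
[i=0,j=1] A[i]=14>B[j]=8 take 8 → j++
[i=0,j=2] A[i]=14>B[j]=9 take 9 → j++
[i=0,j=3] A[i]=14<=B[j]=14 take 14 → i++
[i=1,j=3] A[i]=27>B[j]=14 take 14 → j++
[i=1,j=4] A[i]=27>B[j]=20 take 20 → j++
[i=1,j=5] A[i]=27>B[j]=24 take 24 → j++
[i=1,j=6] A[i]=27>B[j]=25 take 25 → j++
[i=1,j=7] A[i]=27>B[j]=26 take 26 → j++
[i=1,j=8] A[i]=27<=B[j]=38 take 27 → i++
[i=2,j=8] A[i]=36<=B[j]=38 take 36 → i++

i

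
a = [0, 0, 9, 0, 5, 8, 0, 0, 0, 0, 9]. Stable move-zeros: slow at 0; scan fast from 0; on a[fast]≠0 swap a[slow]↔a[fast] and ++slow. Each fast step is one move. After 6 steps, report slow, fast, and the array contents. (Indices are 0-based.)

slow=3, fast=6, a=[9, 5, 8, 0, 0, 0, 0, 0, 0, 0, 9]

(s=0,f=0) a[fast]=0 → fast++
(s=0,f=1) a[fast]=0 → fast++
(s=0,f=2) a[fast]=9≠0 swap→a[0]=9 → slow++,fast++
(s=1,f=3) a[fast]=0 → fast++
(s=1,f=4) a[fast]=5≠0 swap→a[1]=5 → slow++,fast++
(s=2,f=5) a[fast]=8≠0 swap→a[2]=8 → slow++,fast++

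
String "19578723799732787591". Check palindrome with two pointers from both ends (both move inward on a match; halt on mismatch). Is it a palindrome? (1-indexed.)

l=1 r=20: '1'=='1', l++,r--
l=2 r=19: '9'=='9', l++,r--
l=3 r=18: '5'=='5', l++,r--
l=4 r=17: '7'=='7', l++,r--
l=5 r=16: '8'=='8', l++,r--
l=6 r=15: '7'=='7', l++,r--
l=7 r=14: '2'=='2', l++,r--
l=8 r=13: '3'=='3', l++,r--
l=9 r=12: '7'=='7', l++,r--
l=10 r=11: '9'=='9', l++,r--

palindrome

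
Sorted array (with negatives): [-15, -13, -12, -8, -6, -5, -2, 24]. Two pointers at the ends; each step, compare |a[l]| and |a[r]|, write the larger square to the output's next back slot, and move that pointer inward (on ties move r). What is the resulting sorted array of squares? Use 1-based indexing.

[4, 25, 36, 64, 144, 169, 225, 576]

[1,8] |-15|<=|24| out[8]=576 → r--
[1,7] |-15|>|-2| out[7]=225 → l++
[2,7] |-13|>|-2| out[6]=169 → l++
[3,7] |-12|>|-2| out[5]=144 → l++
[4,7] |-8|>|-2| out[4]=64 → l++
[5,7] |-6|>|-2| out[3]=36 → l++
[6,7] |-5|>|-2| out[2]=25 → l++
[7,7] |-2|<=|-2| out[1]=4 → r--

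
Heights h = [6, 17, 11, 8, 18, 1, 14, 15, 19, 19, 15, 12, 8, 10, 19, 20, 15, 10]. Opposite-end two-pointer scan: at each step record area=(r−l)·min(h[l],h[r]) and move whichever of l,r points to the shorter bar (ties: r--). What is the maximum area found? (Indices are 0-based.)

max area = 238

l=0 r=17: min(6,10)*17=102 best=102 *, l++
l=1 r=17: min(17,10)*16=160 best=160 *, r--
l=1 r=16: min(17,15)*15=225 best=225 *, r--
l=1 r=15: min(17,20)*14=238 best=238 *, l++
l=2 r=15: min(11,20)*13=143 best=238, l++
l=3 r=15: min(8,20)*12=96 best=238, l++
l=4 r=15: min(18,20)*11=198 best=238, l++
l=5 r=15: min(1,20)*10=10 best=238, l++
l=6 r=15: min(14,20)*9=126 best=238, l++
l=7 r=15: min(15,20)*8=120 best=238, l++
l=8 r=15: min(19,20)*7=133 best=238, l++
l=9 r=15: min(19,20)*6=114 best=238, l++
l=10 r=15: min(15,20)*5=75 best=238, l++
l=11 r=15: min(12,20)*4=48 best=238, l++
l=12 r=15: min(8,20)*3=24 best=238, l++
l=13 r=15: min(10,20)*2=20 best=238, l++
l=14 r=15: min(19,20)*1=19 best=238, l++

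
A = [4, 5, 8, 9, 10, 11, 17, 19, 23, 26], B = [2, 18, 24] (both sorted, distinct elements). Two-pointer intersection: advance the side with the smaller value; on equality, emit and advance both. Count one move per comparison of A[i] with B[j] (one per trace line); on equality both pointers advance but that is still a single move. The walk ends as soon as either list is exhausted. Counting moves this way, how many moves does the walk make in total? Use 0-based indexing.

[i=0,j=0] 4>2 → j++
[i=0,j=1] 4<18 → i++
[i=1,j=1] 5<18 → i++
[i=2,j=1] 8<18 → i++
[i=3,j=1] 9<18 → i++
[i=4,j=1] 10<18 → i++
[i=5,j=1] 11<18 → i++
[i=6,j=1] 17<18 → i++
[i=7,j=1] 19>18 → j++
[i=7,j=2] 19<24 → i++
[i=8,j=2] 23<24 → i++
[i=9,j=2] 26>24 → j++

12 moves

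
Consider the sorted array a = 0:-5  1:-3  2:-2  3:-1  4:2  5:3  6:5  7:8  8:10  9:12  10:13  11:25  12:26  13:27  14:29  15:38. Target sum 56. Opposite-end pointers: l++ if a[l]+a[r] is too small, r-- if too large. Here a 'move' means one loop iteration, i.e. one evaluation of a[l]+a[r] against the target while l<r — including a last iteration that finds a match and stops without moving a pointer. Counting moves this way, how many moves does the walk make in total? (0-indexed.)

15 moves

[0,15] -5+38=33 <56 → l++
[1,15] -3+38=35 <56 → l++
[2,15] -2+38=36 <56 → l++
[3,15] -1+38=37 <56 → l++
[4,15] 2+38=40 <56 → l++
[5,15] 3+38=41 <56 → l++
[6,15] 5+38=43 <56 → l++
[7,15] 8+38=46 <56 → l++
[8,15] 10+38=48 <56 → l++
[9,15] 12+38=50 <56 → l++
[10,15] 13+38=51 <56 → l++
[11,15] 25+38=63 >56 → r--
[11,14] 25+29=54 <56 → l++
[12,14] 26+29=55 <56 → l++
[13,14] 27+29=56 → found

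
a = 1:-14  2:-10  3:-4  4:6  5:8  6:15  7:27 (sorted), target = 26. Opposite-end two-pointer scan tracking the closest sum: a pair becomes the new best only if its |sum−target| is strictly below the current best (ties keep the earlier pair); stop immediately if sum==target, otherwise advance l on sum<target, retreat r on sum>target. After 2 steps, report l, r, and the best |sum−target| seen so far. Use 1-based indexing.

l=3, r=7, best |Δ|=9

l=1 r=7: -14+27=13 d=13 *, l++
l=2 r=7: -10+27=17 d=9 *, l++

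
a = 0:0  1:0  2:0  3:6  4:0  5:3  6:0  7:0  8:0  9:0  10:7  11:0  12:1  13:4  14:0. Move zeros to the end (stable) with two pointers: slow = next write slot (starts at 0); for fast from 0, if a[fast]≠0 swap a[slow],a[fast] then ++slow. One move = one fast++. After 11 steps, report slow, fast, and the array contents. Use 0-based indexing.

(s=0,f=0) a[fast]=0 → fast++
(s=0,f=1) a[fast]=0 → fast++
(s=0,f=2) a[fast]=0 → fast++
(s=0,f=3) a[fast]=6≠0 swap→a[0]=6 → slow++,fast++
(s=1,f=4) a[fast]=0 → fast++
(s=1,f=5) a[fast]=3≠0 swap→a[1]=3 → slow++,fast++
(s=2,f=6) a[fast]=0 → fast++
(s=2,f=7) a[fast]=0 → fast++
(s=2,f=8) a[fast]=0 → fast++
(s=2,f=9) a[fast]=0 → fast++
(s=2,f=10) a[fast]=7≠0 swap→a[2]=7 → slow++,fast++

slow=3, fast=11, a=[6, 3, 7, 0, 0, 0, 0, 0, 0, 0, 0, 0, 1, 4, 0]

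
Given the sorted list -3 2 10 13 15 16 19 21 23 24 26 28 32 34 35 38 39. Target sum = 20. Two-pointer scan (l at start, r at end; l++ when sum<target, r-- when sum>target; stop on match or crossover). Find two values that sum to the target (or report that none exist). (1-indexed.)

l=1 r=17: -3+39=36 >20, r--
l=1 r=16: -3+38=35 >20, r--
l=1 r=15: -3+35=32 >20, r--
l=1 r=14: -3+34=31 >20, r--
l=1 r=13: -3+32=29 >20, r--
l=1 r=12: -3+28=25 >20, r--
l=1 r=11: -3+26=23 >20, r--
l=1 r=10: -3+24=21 >20, r--
l=1 r=9: -3+23=20, found

(-3, 23)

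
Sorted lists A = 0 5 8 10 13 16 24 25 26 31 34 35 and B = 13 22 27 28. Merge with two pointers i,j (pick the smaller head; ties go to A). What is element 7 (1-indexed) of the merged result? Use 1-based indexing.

[i=1,j=1] A[i]=0<=B[j]=13 take 0 → i++
[i=2,j=1] A[i]=5<=B[j]=13 take 5 → i++
[i=3,j=1] A[i]=8<=B[j]=13 take 8 → i++
[i=4,j=1] A[i]=10<=B[j]=13 take 10 → i++
[i=5,j=1] A[i]=13<=B[j]=13 take 13 → i++
[i=6,j=1] A[i]=16>B[j]=13 take 13 → j++
[i=6,j=2] A[i]=16<=B[j]=22 take 16 → i++
[i=7,j=2] A[i]=24>B[j]=22 take 22 → j++
[i=7,j=3] A[i]=24<=B[j]=27 take 24 → i++
[i=8,j=3] A[i]=25<=B[j]=27 take 25 → i++
[i=9,j=3] A[i]=26<=B[j]=27 take 26 → i++
[i=10,j=3] A[i]=31>B[j]=27 take 27 → j++
[i=10,j=4] A[i]=31>B[j]=28 take 28 → j++
[i=10,j=5] B done, take A[i]=31 → i++
[i=11,j=5] B done, take A[i]=34 → i++
[i=12,j=5] B done, take A[i]=35 → i++

merged[7] = 16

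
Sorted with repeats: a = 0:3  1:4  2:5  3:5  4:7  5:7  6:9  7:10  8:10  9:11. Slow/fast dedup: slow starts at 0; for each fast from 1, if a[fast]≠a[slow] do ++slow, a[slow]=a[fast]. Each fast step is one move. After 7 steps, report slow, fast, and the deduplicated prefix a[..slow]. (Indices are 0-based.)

(s=0,f=1) a[fast]=4≠a[slow]=3 write a[1]=4 → slow++,fast++
(s=1,f=2) a[fast]=5≠a[slow]=4 write a[2]=5 → slow++,fast++
(s=2,f=3) a[fast]=5=a[slow] dup → fast++
(s=2,f=4) a[fast]=7≠a[slow]=5 write a[3]=7 → slow++,fast++
(s=3,f=5) a[fast]=7=a[slow] dup → fast++
(s=3,f=6) a[fast]=9≠a[slow]=7 write a[4]=9 → slow++,fast++
(s=4,f=7) a[fast]=10≠a[slow]=9 write a[5]=10 → slow++,fast++

slow=5, fast=8, prefix=[3, 4, 5, 7, 9, 10]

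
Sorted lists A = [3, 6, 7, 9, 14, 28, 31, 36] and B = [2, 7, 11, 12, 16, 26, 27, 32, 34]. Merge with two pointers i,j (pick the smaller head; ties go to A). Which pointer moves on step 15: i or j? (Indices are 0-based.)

i=0 j=0: A[i]=3>B[j]=2 take 2, j++
i=0 j=1: A[i]=3<=B[j]=7 take 3, i++
i=1 j=1: A[i]=6<=B[j]=7 take 6, i++
i=2 j=1: A[i]=7<=B[j]=7 take 7, i++
i=3 j=1: A[i]=9>B[j]=7 take 7, j++
i=3 j=2: A[i]=9<=B[j]=11 take 9, i++
i=4 j=2: A[i]=14>B[j]=11 take 11, j++
i=4 j=3: A[i]=14>B[j]=12 take 12, j++
i=4 j=4: A[i]=14<=B[j]=16 take 14, i++
i=5 j=4: A[i]=28>B[j]=16 take 16, j++
i=5 j=5: A[i]=28>B[j]=26 take 26, j++
i=5 j=6: A[i]=28>B[j]=27 take 27, j++
i=5 j=7: A[i]=28<=B[j]=32 take 28, i++
i=6 j=7: A[i]=31<=B[j]=32 take 31, i++
i=7 j=7: A[i]=36>B[j]=32 take 32, j++

j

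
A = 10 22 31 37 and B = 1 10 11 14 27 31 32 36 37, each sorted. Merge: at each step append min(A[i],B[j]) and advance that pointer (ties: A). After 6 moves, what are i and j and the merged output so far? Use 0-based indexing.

i=2, j=4, merged so far=[1, 10, 10, 11, 14, 22]

[i=0,j=0] A[i]=10>B[j]=1 take 1 → j++
[i=0,j=1] A[i]=10<=B[j]=10 take 10 → i++
[i=1,j=1] A[i]=22>B[j]=10 take 10 → j++
[i=1,j=2] A[i]=22>B[j]=11 take 11 → j++
[i=1,j=3] A[i]=22>B[j]=14 take 14 → j++
[i=1,j=4] A[i]=22<=B[j]=27 take 22 → i++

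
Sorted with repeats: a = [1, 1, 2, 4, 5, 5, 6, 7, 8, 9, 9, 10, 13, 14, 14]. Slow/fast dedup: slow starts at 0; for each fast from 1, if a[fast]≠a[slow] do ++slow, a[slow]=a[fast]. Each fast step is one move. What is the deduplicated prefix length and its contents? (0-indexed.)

length 11; prefix = [1, 2, 4, 5, 6, 7, 8, 9, 10, 13, 14]

(s=0,f=1) a[fast]=1=a[slow] dup → fast++
(s=0,f=2) a[fast]=2≠a[slow]=1 write a[1]=2 → slow++,fast++
(s=1,f=3) a[fast]=4≠a[slow]=2 write a[2]=4 → slow++,fast++
(s=2,f=4) a[fast]=5≠a[slow]=4 write a[3]=5 → slow++,fast++
(s=3,f=5) a[fast]=5=a[slow] dup → fast++
(s=3,f=6) a[fast]=6≠a[slow]=5 write a[4]=6 → slow++,fast++
(s=4,f=7) a[fast]=7≠a[slow]=6 write a[5]=7 → slow++,fast++
(s=5,f=8) a[fast]=8≠a[slow]=7 write a[6]=8 → slow++,fast++
(s=6,f=9) a[fast]=9≠a[slow]=8 write a[7]=9 → slow++,fast++
(s=7,f=10) a[fast]=9=a[slow] dup → fast++
(s=7,f=11) a[fast]=10≠a[slow]=9 write a[8]=10 → slow++,fast++
(s=8,f=12) a[fast]=13≠a[slow]=10 write a[9]=13 → slow++,fast++
(s=9,f=13) a[fast]=14≠a[slow]=13 write a[10]=14 → slow++,fast++
(s=10,f=14) a[fast]=14=a[slow] dup → fast++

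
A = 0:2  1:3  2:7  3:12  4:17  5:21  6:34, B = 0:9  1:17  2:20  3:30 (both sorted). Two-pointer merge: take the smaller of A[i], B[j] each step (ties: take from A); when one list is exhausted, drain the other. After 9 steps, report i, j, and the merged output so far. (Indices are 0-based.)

i=0 j=0: A[i]=2<=B[j]=9 take 2, i++
i=1 j=0: A[i]=3<=B[j]=9 take 3, i++
i=2 j=0: A[i]=7<=B[j]=9 take 7, i++
i=3 j=0: A[i]=12>B[j]=9 take 9, j++
i=3 j=1: A[i]=12<=B[j]=17 take 12, i++
i=4 j=1: A[i]=17<=B[j]=17 take 17, i++
i=5 j=1: A[i]=21>B[j]=17 take 17, j++
i=5 j=2: A[i]=21>B[j]=20 take 20, j++
i=5 j=3: A[i]=21<=B[j]=30 take 21, i++

i=6, j=3, merged so far=[2, 3, 7, 9, 12, 17, 17, 20, 21]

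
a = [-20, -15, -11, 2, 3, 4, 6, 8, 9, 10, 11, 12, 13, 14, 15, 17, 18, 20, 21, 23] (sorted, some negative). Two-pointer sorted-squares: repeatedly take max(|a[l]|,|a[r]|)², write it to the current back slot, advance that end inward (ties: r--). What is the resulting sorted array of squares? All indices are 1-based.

[4, 9, 16, 36, 64, 81, 100, 121, 121, 144, 169, 196, 225, 225, 289, 324, 400, 400, 441, 529]

[1,20] |-20|<=|23| out[20]=529 → r--
[1,19] |-20|<=|21| out[19]=441 → r--
[1,18] |-20|<=|20| out[18]=400 → r--
[1,17] |-20|>|18| out[17]=400 → l++
[2,17] |-15|<=|18| out[16]=324 → r--
[2,16] |-15|<=|17| out[15]=289 → r--
[2,15] |-15|<=|15| out[14]=225 → r--
[2,14] |-15|>|14| out[13]=225 → l++
[3,14] |-11|<=|14| out[12]=196 → r--
[3,13] |-11|<=|13| out[11]=169 → r--
[3,12] |-11|<=|12| out[10]=144 → r--
[3,11] |-11|<=|11| out[9]=121 → r--
[3,10] |-11|>|10| out[8]=121 → l++
[4,10] |2|<=|10| out[7]=100 → r--
[4,9] |2|<=|9| out[6]=81 → r--
[4,8] |2|<=|8| out[5]=64 → r--
[4,7] |2|<=|6| out[4]=36 → r--
[4,6] |2|<=|4| out[3]=16 → r--
[4,5] |2|<=|3| out[2]=9 → r--
[4,4] |2|<=|2| out[1]=4 → r--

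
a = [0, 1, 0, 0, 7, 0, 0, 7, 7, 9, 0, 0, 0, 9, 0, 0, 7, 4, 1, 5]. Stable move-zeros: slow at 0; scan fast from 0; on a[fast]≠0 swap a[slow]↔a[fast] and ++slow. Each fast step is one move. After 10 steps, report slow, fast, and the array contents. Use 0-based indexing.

(s=0,f=0) a[fast]=0 → fast++
(s=0,f=1) a[fast]=1≠0 swap→a[0]=1 → slow++,fast++
(s=1,f=2) a[fast]=0 → fast++
(s=1,f=3) a[fast]=0 → fast++
(s=1,f=4) a[fast]=7≠0 swap→a[1]=7 → slow++,fast++
(s=2,f=5) a[fast]=0 → fast++
(s=2,f=6) a[fast]=0 → fast++
(s=2,f=7) a[fast]=7≠0 swap→a[2]=7 → slow++,fast++
(s=3,f=8) a[fast]=7≠0 swap→a[3]=7 → slow++,fast++
(s=4,f=9) a[fast]=9≠0 swap→a[4]=9 → slow++,fast++

slow=5, fast=10, a=[1, 7, 7, 7, 9, 0, 0, 0, 0, 0, 0, 0, 0, 9, 0, 0, 7, 4, 1, 5]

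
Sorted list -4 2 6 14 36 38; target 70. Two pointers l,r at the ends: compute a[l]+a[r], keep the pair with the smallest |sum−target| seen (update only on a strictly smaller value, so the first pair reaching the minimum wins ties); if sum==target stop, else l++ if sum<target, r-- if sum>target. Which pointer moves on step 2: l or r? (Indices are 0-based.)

l

l=0 r=5: -4+38=34 d=36 *, l++
l=1 r=5: 2+38=40 d=30 *, l++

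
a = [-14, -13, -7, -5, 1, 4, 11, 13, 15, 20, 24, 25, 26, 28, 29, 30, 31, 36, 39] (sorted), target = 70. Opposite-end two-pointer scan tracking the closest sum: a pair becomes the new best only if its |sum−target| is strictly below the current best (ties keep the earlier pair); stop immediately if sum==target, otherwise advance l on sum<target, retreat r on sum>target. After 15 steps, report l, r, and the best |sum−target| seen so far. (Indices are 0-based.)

[0,18] -14+39=25 d=45 * → l++
[1,18] -13+39=26 d=44 * → l++
[2,18] -7+39=32 d=38 * → l++
[3,18] -5+39=34 d=36 * → l++
[4,18] 1+39=40 d=30 * → l++
[5,18] 4+39=43 d=27 * → l++
[6,18] 11+39=50 d=20 * → l++
[7,18] 13+39=52 d=18 * → l++
[8,18] 15+39=54 d=16 * → l++
[9,18] 20+39=59 d=11 * → l++
[10,18] 24+39=63 d=7 * → l++
[11,18] 25+39=64 d=6 * → l++
[12,18] 26+39=65 d=5 * → l++
[13,18] 28+39=67 d=3 * → l++
[14,18] 29+39=68 d=2 * → l++

l=15, r=18, best |Δ|=2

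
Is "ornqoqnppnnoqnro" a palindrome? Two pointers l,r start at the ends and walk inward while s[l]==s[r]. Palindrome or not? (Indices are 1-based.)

not a palindrome (mismatch at 6,11)

[1,16] 'o'=='o' → l++,r--
[2,15] 'r'=='r' → l++,r--
[3,14] 'n'=='n' → l++,r--
[4,13] 'q'=='q' → l++,r--
[5,12] 'o'=='o' → l++,r--
[6,11] 'q'!='n' → stop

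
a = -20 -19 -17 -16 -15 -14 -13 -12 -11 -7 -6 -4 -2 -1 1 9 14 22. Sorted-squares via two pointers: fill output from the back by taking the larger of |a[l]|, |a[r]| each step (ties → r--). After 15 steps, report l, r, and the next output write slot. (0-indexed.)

l=0 r=17: |-20|<=|22| out[17]=484, r--
l=0 r=16: |-20|>|14| out[16]=400, l++
l=1 r=16: |-19|>|14| out[15]=361, l++
l=2 r=16: |-17|>|14| out[14]=289, l++
l=3 r=16: |-16|>|14| out[13]=256, l++
l=4 r=16: |-15|>|14| out[12]=225, l++
l=5 r=16: |-14|<=|14| out[11]=196, r--
l=5 r=15: |-14|>|9| out[10]=196, l++
l=6 r=15: |-13|>|9| out[9]=169, l++
l=7 r=15: |-12|>|9| out[8]=144, l++
l=8 r=15: |-11|>|9| out[7]=121, l++
l=9 r=15: |-7|<=|9| out[6]=81, r--
l=9 r=14: |-7|>|1| out[5]=49, l++
l=10 r=14: |-6|>|1| out[4]=36, l++
l=11 r=14: |-4|>|1| out[3]=16, l++

l=12, r=14, next write slot=2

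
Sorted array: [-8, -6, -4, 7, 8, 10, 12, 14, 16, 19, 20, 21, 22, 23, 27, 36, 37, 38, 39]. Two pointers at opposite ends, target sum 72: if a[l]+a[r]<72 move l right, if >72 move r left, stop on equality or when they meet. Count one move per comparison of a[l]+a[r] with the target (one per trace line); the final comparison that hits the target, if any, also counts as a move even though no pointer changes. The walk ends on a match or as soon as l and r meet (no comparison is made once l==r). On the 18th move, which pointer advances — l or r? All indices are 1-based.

l=1 r=19: -8+39=31 <72, l++
l=2 r=19: -6+39=33 <72, l++
l=3 r=19: -4+39=35 <72, l++
l=4 r=19: 7+39=46 <72, l++
l=5 r=19: 8+39=47 <72, l++
l=6 r=19: 10+39=49 <72, l++
l=7 r=19: 12+39=51 <72, l++
l=8 r=19: 14+39=53 <72, l++
l=9 r=19: 16+39=55 <72, l++
l=10 r=19: 19+39=58 <72, l++
l=11 r=19: 20+39=59 <72, l++
l=12 r=19: 21+39=60 <72, l++
l=13 r=19: 22+39=61 <72, l++
l=14 r=19: 23+39=62 <72, l++
l=15 r=19: 27+39=66 <72, l++
l=16 r=19: 36+39=75 >72, r--
l=16 r=18: 36+38=74 >72, r--
l=16 r=17: 36+37=73 >72, r--

r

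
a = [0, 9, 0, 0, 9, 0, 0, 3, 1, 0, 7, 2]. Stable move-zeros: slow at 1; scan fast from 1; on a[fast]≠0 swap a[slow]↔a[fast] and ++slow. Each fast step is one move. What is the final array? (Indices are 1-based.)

[9, 9, 3, 1, 7, 2, 0, 0, 0, 0, 0, 0]

(s=1,f=1) a[fast]=0 → fast++
(s=1,f=2) a[fast]=9≠0 swap→a[1]=9 → slow++,fast++
(s=2,f=3) a[fast]=0 → fast++
(s=2,f=4) a[fast]=0 → fast++
(s=2,f=5) a[fast]=9≠0 swap→a[2]=9 → slow++,fast++
(s=3,f=6) a[fast]=0 → fast++
(s=3,f=7) a[fast]=0 → fast++
(s=3,f=8) a[fast]=3≠0 swap→a[3]=3 → slow++,fast++
(s=4,f=9) a[fast]=1≠0 swap→a[4]=1 → slow++,fast++
(s=5,f=10) a[fast]=0 → fast++
(s=5,f=11) a[fast]=7≠0 swap→a[5]=7 → slow++,fast++
(s=6,f=12) a[fast]=2≠0 swap→a[6]=2 → slow++,fast++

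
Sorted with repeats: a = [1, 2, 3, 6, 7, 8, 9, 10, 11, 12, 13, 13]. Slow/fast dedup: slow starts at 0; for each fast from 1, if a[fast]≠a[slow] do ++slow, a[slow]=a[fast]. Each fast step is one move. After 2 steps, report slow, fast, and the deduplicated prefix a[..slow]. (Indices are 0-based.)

slow=2, fast=3, prefix=[1, 2, 3]

slow=0 fast=1: a[fast]=2≠a[slow]=1 write a[1]=2, slow++,fast++
slow=1 fast=2: a[fast]=3≠a[slow]=2 write a[2]=3, slow++,fast++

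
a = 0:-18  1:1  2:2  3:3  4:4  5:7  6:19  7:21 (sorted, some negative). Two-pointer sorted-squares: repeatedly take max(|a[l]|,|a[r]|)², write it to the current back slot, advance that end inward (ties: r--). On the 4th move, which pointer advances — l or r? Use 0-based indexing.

r

[0,7] |-18|<=|21| out[7]=441 → r--
[0,6] |-18|<=|19| out[6]=361 → r--
[0,5] |-18|>|7| out[5]=324 → l++
[1,5] |1|<=|7| out[4]=49 → r--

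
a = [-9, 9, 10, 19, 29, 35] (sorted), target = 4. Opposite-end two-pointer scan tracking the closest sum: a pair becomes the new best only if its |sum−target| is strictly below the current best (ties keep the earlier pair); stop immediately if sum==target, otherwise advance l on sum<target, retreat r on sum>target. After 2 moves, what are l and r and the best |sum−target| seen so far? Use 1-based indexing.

l=1 r=6: -9+35=26 d=22 *, r--
l=1 r=5: -9+29=20 d=16 *, r--

l=1, r=4, best |Δ|=16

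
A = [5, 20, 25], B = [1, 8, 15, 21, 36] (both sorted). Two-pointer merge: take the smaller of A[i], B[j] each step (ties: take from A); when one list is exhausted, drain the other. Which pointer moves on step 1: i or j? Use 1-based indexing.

j

i=1 j=1: A[i]=5>B[j]=1 take 1, j++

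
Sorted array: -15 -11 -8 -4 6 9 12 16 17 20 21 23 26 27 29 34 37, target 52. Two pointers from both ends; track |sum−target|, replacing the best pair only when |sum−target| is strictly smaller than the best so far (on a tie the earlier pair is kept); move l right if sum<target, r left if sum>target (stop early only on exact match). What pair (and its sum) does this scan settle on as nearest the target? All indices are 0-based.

[0,16] -15+37=22 d=30 * → l++
[1,16] -11+37=26 d=26 * → l++
[2,16] -8+37=29 d=23 * → l++
[3,16] -4+37=33 d=19 * → l++
[4,16] 6+37=43 d=9 * → l++
[5,16] 9+37=46 d=6 * → l++
[6,16] 12+37=49 d=3 * → l++
[7,16] 16+37=53 d=1 * → r--
[7,15] 16+34=50 d=2 → l++
[8,15] 17+34=51 d=1 → l++
[9,15] 20+34=54 d=2 → r--
[9,14] 20+29=49 d=3 → l++
[10,14] 21+29=50 d=2 → l++
[11,14] 23+29=52 d=0 * → stop

pair (23, 29) with sum 52 (|Δ|=0)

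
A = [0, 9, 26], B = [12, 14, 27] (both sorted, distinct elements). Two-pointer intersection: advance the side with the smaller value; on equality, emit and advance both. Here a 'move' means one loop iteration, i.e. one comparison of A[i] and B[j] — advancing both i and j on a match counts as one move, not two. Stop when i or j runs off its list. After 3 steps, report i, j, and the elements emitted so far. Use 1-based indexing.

i=3, j=2, emitted=[]

[i=1,j=1] 0<12 → i++
[i=2,j=1] 9<12 → i++
[i=3,j=1] 26>12 → j++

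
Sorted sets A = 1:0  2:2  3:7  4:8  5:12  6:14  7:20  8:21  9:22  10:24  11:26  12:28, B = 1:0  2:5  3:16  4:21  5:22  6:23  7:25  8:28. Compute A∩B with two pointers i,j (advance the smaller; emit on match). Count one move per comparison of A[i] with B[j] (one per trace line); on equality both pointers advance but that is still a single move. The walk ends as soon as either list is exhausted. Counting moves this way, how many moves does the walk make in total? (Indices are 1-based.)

16 moves

[i=1,j=1] 0==0 emit → i++,j++
[i=2,j=2] 2<5 → i++
[i=3,j=2] 7>5 → j++
[i=3,j=3] 7<16 → i++
[i=4,j=3] 8<16 → i++
[i=5,j=3] 12<16 → i++
[i=6,j=3] 14<16 → i++
[i=7,j=3] 20>16 → j++
[i=7,j=4] 20<21 → i++
[i=8,j=4] 21==21 emit → i++,j++
[i=9,j=5] 22==22 emit → i++,j++
[i=10,j=6] 24>23 → j++
[i=10,j=7] 24<25 → i++
[i=11,j=7] 26>25 → j++
[i=11,j=8] 26<28 → i++
[i=12,j=8] 28==28 emit → i++,j++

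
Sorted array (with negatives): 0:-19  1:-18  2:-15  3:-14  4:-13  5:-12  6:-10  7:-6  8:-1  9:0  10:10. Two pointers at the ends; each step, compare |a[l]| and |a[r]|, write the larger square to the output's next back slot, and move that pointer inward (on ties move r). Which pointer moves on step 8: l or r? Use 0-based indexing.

l

[0,10] |-19|>|10| out[10]=361 → l++
[1,10] |-18|>|10| out[9]=324 → l++
[2,10] |-15|>|10| out[8]=225 → l++
[3,10] |-14|>|10| out[7]=196 → l++
[4,10] |-13|>|10| out[6]=169 → l++
[5,10] |-12|>|10| out[5]=144 → l++
[6,10] |-10|<=|10| out[4]=100 → r--
[6,9] |-10|>|0| out[3]=100 → l++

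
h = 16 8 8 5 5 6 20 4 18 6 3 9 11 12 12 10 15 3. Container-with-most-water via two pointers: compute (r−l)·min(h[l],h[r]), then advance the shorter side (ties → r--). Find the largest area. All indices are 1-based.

max area = 240

[1,18] min(16,3)*17=51 best=51 * → r--
[1,17] min(16,15)*16=240 best=240 * → r--
[1,16] min(16,10)*15=150 best=240 → r--
[1,15] min(16,12)*14=168 best=240 → r--
[1,14] min(16,12)*13=156 best=240 → r--
[1,13] min(16,11)*12=132 best=240 → r--
[1,12] min(16,9)*11=99 best=240 → r--
[1,11] min(16,3)*10=30 best=240 → r--
[1,10] min(16,6)*9=54 best=240 → r--
[1,9] min(16,18)*8=128 best=240 → l++
[2,9] min(8,18)*7=56 best=240 → l++
[3,9] min(8,18)*6=48 best=240 → l++
[4,9] min(5,18)*5=25 best=240 → l++
[5,9] min(5,18)*4=20 best=240 → l++
[6,9] min(6,18)*3=18 best=240 → l++
[7,9] min(20,18)*2=36 best=240 → r--
[7,8] min(20,4)*1=4 best=240 → r--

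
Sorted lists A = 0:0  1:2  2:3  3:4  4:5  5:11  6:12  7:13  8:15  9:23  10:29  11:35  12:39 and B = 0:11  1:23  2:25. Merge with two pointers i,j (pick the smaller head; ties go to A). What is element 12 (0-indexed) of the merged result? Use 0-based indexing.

merged[12] = 25

[i=0,j=0] A[i]=0<=B[j]=11 take 0 → i++
[i=1,j=0] A[i]=2<=B[j]=11 take 2 → i++
[i=2,j=0] A[i]=3<=B[j]=11 take 3 → i++
[i=3,j=0] A[i]=4<=B[j]=11 take 4 → i++
[i=4,j=0] A[i]=5<=B[j]=11 take 5 → i++
[i=5,j=0] A[i]=11<=B[j]=11 take 11 → i++
[i=6,j=0] A[i]=12>B[j]=11 take 11 → j++
[i=6,j=1] A[i]=12<=B[j]=23 take 12 → i++
[i=7,j=1] A[i]=13<=B[j]=23 take 13 → i++
[i=8,j=1] A[i]=15<=B[j]=23 take 15 → i++
[i=9,j=1] A[i]=23<=B[j]=23 take 23 → i++
[i=10,j=1] A[i]=29>B[j]=23 take 23 → j++
[i=10,j=2] A[i]=29>B[j]=25 take 25 → j++
[i=10,j=3] B done, take A[i]=29 → i++
[i=11,j=3] B done, take A[i]=35 → i++
[i=12,j=3] B done, take A[i]=39 → i++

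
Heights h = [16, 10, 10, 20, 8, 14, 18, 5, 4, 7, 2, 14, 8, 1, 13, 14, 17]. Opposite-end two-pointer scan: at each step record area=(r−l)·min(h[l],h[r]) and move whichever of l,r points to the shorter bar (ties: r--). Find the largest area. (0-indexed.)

[0,16] min(16,17)*16=256 best=256 * → l++
[1,16] min(10,17)*15=150 best=256 → l++
[2,16] min(10,17)*14=140 best=256 → l++
[3,16] min(20,17)*13=221 best=256 → r--
[3,15] min(20,14)*12=168 best=256 → r--
[3,14] min(20,13)*11=143 best=256 → r--
[3,13] min(20,1)*10=10 best=256 → r--
[3,12] min(20,8)*9=72 best=256 → r--
[3,11] min(20,14)*8=112 best=256 → r--
[3,10] min(20,2)*7=14 best=256 → r--
[3,9] min(20,7)*6=42 best=256 → r--
[3,8] min(20,4)*5=20 best=256 → r--
[3,7] min(20,5)*4=20 best=256 → r--
[3,6] min(20,18)*3=54 best=256 → r--
[3,5] min(20,14)*2=28 best=256 → r--
[3,4] min(20,8)*1=8 best=256 → r--

max area = 256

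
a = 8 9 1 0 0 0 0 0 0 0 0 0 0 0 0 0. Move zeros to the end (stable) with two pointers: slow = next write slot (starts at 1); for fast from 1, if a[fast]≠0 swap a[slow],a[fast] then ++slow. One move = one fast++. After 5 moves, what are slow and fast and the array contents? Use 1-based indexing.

slow=4, fast=6, a=[8, 9, 1, 0, 0, 0, 0, 0, 0, 0, 0, 0, 0, 0, 0, 0]

(s=1,f=1) a[fast]=8≠0 swap→a[1]=8 → slow++,fast++
(s=2,f=2) a[fast]=9≠0 swap→a[2]=9 → slow++,fast++
(s=3,f=3) a[fast]=1≠0 swap→a[3]=1 → slow++,fast++
(s=4,f=4) a[fast]=0 → fast++
(s=4,f=5) a[fast]=0 → fast++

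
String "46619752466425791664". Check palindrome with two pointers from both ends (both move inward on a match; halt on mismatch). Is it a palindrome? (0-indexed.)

[0,19] '4'=='4' → l++,r--
[1,18] '6'=='6' → l++,r--
[2,17] '6'=='6' → l++,r--
[3,16] '1'=='1' → l++,r--
[4,15] '9'=='9' → l++,r--
[5,14] '7'=='7' → l++,r--
[6,13] '5'=='5' → l++,r--
[7,12] '2'=='2' → l++,r--
[8,11] '4'=='4' → l++,r--
[9,10] '6'=='6' → l++,r--

palindrome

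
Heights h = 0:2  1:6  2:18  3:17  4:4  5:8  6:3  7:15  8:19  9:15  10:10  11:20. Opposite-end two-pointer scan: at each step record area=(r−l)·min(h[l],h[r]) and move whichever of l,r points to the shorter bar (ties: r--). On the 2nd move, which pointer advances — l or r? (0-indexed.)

l=0 r=11: min(2,20)*11=22 best=22 *, l++
l=1 r=11: min(6,20)*10=60 best=60 *, l++

l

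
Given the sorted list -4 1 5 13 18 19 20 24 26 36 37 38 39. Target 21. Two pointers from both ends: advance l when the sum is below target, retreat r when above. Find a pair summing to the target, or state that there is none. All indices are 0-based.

(1, 20)

[0,12] -4+39=35 >21 → r--
[0,11] -4+38=34 >21 → r--
[0,10] -4+37=33 >21 → r--
[0,9] -4+36=32 >21 → r--
[0,8] -4+26=22 >21 → r--
[0,7] -4+24=20 <21 → l++
[1,7] 1+24=25 >21 → r--
[1,6] 1+20=21 → found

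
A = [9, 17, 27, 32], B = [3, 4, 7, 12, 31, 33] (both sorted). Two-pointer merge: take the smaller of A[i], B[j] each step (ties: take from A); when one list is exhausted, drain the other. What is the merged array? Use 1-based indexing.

[3, 4, 7, 9, 12, 17, 27, 31, 32, 33]

i=1 j=1: A[i]=9>B[j]=3 take 3, j++
i=1 j=2: A[i]=9>B[j]=4 take 4, j++
i=1 j=3: A[i]=9>B[j]=7 take 7, j++
i=1 j=4: A[i]=9<=B[j]=12 take 9, i++
i=2 j=4: A[i]=17>B[j]=12 take 12, j++
i=2 j=5: A[i]=17<=B[j]=31 take 17, i++
i=3 j=5: A[i]=27<=B[j]=31 take 27, i++
i=4 j=5: A[i]=32>B[j]=31 take 31, j++
i=4 j=6: A[i]=32<=B[j]=33 take 32, i++
i=5 j=6: A done, take B[j]=33, j++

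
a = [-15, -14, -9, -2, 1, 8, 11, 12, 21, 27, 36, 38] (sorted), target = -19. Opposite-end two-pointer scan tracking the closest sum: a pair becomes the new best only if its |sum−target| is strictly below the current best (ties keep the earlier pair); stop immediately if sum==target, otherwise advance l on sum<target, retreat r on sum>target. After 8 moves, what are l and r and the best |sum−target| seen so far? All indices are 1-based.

[1,12] -15+38=23 d=42 * → r--
[1,11] -15+36=21 d=40 * → r--
[1,10] -15+27=12 d=31 * → r--
[1,9] -15+21=6 d=25 * → r--
[1,8] -15+12=-3 d=16 * → r--
[1,7] -15+11=-4 d=15 * → r--
[1,6] -15+8=-7 d=12 * → r--
[1,5] -15+1=-14 d=5 * → r--

l=1, r=4, best |Δ|=5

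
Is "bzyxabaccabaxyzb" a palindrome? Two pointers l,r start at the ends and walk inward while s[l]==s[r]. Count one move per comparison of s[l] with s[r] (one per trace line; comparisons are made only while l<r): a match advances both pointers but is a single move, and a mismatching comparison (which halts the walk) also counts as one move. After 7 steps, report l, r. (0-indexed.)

l=0 r=15: 'b'=='b', l++,r--
l=1 r=14: 'z'=='z', l++,r--
l=2 r=13: 'y'=='y', l++,r--
l=3 r=12: 'x'=='x', l++,r--
l=4 r=11: 'a'=='a', l++,r--
l=5 r=10: 'b'=='b', l++,r--
l=6 r=9: 'a'=='a', l++,r--

l=7, r=8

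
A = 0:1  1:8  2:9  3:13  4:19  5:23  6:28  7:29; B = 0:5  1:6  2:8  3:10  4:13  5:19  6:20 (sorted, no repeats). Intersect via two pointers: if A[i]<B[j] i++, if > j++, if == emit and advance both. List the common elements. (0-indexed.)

intersection = [8, 13, 19]

[i=0,j=0] 1<5 → i++
[i=1,j=0] 8>5 → j++
[i=1,j=1] 8>6 → j++
[i=1,j=2] 8==8 emit → i++,j++
[i=2,j=3] 9<10 → i++
[i=3,j=3] 13>10 → j++
[i=3,j=4] 13==13 emit → i++,j++
[i=4,j=5] 19==19 emit → i++,j++
[i=5,j=6] 23>20 → j++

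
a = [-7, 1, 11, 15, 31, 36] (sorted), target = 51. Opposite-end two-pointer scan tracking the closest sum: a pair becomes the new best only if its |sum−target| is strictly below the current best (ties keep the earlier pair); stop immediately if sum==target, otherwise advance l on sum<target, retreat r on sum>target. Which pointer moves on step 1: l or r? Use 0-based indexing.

l=0 r=5: -7+36=29 d=22 *, l++

l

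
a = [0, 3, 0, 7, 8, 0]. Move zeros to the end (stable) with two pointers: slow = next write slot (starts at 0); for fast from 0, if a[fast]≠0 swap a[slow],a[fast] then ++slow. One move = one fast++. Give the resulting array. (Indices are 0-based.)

[3, 7, 8, 0, 0, 0]

slow=0 fast=0: a[fast]=0, fast++
slow=0 fast=1: a[fast]=3≠0 swap→a[0]=3, slow++,fast++
slow=1 fast=2: a[fast]=0, fast++
slow=1 fast=3: a[fast]=7≠0 swap→a[1]=7, slow++,fast++
slow=2 fast=4: a[fast]=8≠0 swap→a[2]=8, slow++,fast++
slow=3 fast=5: a[fast]=0, fast++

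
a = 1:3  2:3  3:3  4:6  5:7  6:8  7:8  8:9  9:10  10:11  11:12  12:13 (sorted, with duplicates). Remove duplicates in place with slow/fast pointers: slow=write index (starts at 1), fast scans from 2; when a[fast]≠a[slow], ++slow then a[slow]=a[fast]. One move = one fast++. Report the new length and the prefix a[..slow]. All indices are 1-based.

slow=1 fast=2: a[fast]=3=a[slow] dup, fast++
slow=1 fast=3: a[fast]=3=a[slow] dup, fast++
slow=1 fast=4: a[fast]=6≠a[slow]=3 write a[2]=6, slow++,fast++
slow=2 fast=5: a[fast]=7≠a[slow]=6 write a[3]=7, slow++,fast++
slow=3 fast=6: a[fast]=8≠a[slow]=7 write a[4]=8, slow++,fast++
slow=4 fast=7: a[fast]=8=a[slow] dup, fast++
slow=4 fast=8: a[fast]=9≠a[slow]=8 write a[5]=9, slow++,fast++
slow=5 fast=9: a[fast]=10≠a[slow]=9 write a[6]=10, slow++,fast++
slow=6 fast=10: a[fast]=11≠a[slow]=10 write a[7]=11, slow++,fast++
slow=7 fast=11: a[fast]=12≠a[slow]=11 write a[8]=12, slow++,fast++
slow=8 fast=12: a[fast]=13≠a[slow]=12 write a[9]=13, slow++,fast++

length 9; prefix = [3, 6, 7, 8, 9, 10, 11, 12, 13]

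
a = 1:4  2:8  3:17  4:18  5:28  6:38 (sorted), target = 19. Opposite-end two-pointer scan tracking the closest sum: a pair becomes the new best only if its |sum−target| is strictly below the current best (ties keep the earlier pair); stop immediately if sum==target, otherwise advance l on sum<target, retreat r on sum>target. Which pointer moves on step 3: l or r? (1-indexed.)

l=1 r=6: 4+38=42 d=23 *, r--
l=1 r=5: 4+28=32 d=13 *, r--
l=1 r=4: 4+18=22 d=3 *, r--

r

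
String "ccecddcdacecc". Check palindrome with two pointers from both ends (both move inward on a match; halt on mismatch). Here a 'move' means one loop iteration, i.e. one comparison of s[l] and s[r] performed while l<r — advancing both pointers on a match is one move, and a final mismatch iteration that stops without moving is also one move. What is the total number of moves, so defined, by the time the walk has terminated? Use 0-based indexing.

[0,12] 'c'=='c' → l++,r--
[1,11] 'c'=='c' → l++,r--
[2,10] 'e'=='e' → l++,r--
[3,9] 'c'=='c' → l++,r--
[4,8] 'd'!='a' → stop

5 moves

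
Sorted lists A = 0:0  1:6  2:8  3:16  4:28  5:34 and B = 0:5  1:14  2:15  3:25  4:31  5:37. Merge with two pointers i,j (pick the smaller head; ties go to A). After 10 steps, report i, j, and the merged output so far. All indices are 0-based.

i=5, j=5, merged so far=[0, 5, 6, 8, 14, 15, 16, 25, 28, 31]

[i=0,j=0] A[i]=0<=B[j]=5 take 0 → i++
[i=1,j=0] A[i]=6>B[j]=5 take 5 → j++
[i=1,j=1] A[i]=6<=B[j]=14 take 6 → i++
[i=2,j=1] A[i]=8<=B[j]=14 take 8 → i++
[i=3,j=1] A[i]=16>B[j]=14 take 14 → j++
[i=3,j=2] A[i]=16>B[j]=15 take 15 → j++
[i=3,j=3] A[i]=16<=B[j]=25 take 16 → i++
[i=4,j=3] A[i]=28>B[j]=25 take 25 → j++
[i=4,j=4] A[i]=28<=B[j]=31 take 28 → i++
[i=5,j=4] A[i]=34>B[j]=31 take 31 → j++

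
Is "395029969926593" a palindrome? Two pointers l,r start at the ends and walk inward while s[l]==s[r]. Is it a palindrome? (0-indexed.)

l=0 r=14: '3'=='3', l++,r--
l=1 r=13: '9'=='9', l++,r--
l=2 r=12: '5'=='5', l++,r--
l=3 r=11: '0'!='6', stop

not a palindrome (mismatch at 3,11)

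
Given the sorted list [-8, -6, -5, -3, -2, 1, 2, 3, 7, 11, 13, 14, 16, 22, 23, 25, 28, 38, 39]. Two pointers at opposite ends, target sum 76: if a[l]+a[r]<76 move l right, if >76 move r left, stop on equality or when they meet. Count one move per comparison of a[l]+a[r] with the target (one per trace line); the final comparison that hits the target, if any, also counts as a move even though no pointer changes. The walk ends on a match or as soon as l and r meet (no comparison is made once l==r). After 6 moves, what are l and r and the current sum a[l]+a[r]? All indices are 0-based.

[0,18] -8+39=31 <76 → l++
[1,18] -6+39=33 <76 → l++
[2,18] -5+39=34 <76 → l++
[3,18] -3+39=36 <76 → l++
[4,18] -2+39=37 <76 → l++
[5,18] 1+39=40 <76 → l++

l=6, r=18, sum=41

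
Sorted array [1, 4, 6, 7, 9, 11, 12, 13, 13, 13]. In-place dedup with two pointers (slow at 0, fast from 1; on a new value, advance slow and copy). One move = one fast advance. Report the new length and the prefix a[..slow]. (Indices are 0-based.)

length 8; prefix = [1, 4, 6, 7, 9, 11, 12, 13]

(s=0,f=1) a[fast]=4≠a[slow]=1 write a[1]=4 → slow++,fast++
(s=1,f=2) a[fast]=6≠a[slow]=4 write a[2]=6 → slow++,fast++
(s=2,f=3) a[fast]=7≠a[slow]=6 write a[3]=7 → slow++,fast++
(s=3,f=4) a[fast]=9≠a[slow]=7 write a[4]=9 → slow++,fast++
(s=4,f=5) a[fast]=11≠a[slow]=9 write a[5]=11 → slow++,fast++
(s=5,f=6) a[fast]=12≠a[slow]=11 write a[6]=12 → slow++,fast++
(s=6,f=7) a[fast]=13≠a[slow]=12 write a[7]=13 → slow++,fast++
(s=7,f=8) a[fast]=13=a[slow] dup → fast++
(s=7,f=9) a[fast]=13=a[slow] dup → fast++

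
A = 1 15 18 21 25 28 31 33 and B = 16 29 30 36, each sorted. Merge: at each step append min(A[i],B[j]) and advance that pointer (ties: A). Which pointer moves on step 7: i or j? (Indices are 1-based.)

i

[i=1,j=1] A[i]=1<=B[j]=16 take 1 → i++
[i=2,j=1] A[i]=15<=B[j]=16 take 15 → i++
[i=3,j=1] A[i]=18>B[j]=16 take 16 → j++
[i=3,j=2] A[i]=18<=B[j]=29 take 18 → i++
[i=4,j=2] A[i]=21<=B[j]=29 take 21 → i++
[i=5,j=2] A[i]=25<=B[j]=29 take 25 → i++
[i=6,j=2] A[i]=28<=B[j]=29 take 28 → i++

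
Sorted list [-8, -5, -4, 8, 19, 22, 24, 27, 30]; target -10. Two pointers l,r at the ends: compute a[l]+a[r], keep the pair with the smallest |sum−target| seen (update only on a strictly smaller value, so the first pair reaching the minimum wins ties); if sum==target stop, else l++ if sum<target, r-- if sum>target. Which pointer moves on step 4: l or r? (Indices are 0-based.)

[0,8] -8+30=22 d=32 * → r--
[0,7] -8+27=19 d=29 * → r--
[0,6] -8+24=16 d=26 * → r--
[0,5] -8+22=14 d=24 * → r--

r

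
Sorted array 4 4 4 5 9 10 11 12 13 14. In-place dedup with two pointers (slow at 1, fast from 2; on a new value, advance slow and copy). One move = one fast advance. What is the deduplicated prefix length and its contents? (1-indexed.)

(s=1,f=2) a[fast]=4=a[slow] dup → fast++
(s=1,f=3) a[fast]=4=a[slow] dup → fast++
(s=1,f=4) a[fast]=5≠a[slow]=4 write a[2]=5 → slow++,fast++
(s=2,f=5) a[fast]=9≠a[slow]=5 write a[3]=9 → slow++,fast++
(s=3,f=6) a[fast]=10≠a[slow]=9 write a[4]=10 → slow++,fast++
(s=4,f=7) a[fast]=11≠a[slow]=10 write a[5]=11 → slow++,fast++
(s=5,f=8) a[fast]=12≠a[slow]=11 write a[6]=12 → slow++,fast++
(s=6,f=9) a[fast]=13≠a[slow]=12 write a[7]=13 → slow++,fast++
(s=7,f=10) a[fast]=14≠a[slow]=13 write a[8]=14 → slow++,fast++

length 8; prefix = [4, 5, 9, 10, 11, 12, 13, 14]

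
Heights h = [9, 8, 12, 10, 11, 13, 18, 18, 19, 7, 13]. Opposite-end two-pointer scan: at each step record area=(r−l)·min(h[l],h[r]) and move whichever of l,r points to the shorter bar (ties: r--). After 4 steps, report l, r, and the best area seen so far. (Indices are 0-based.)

l=0 r=10: min(9,13)*10=90 best=90 *, l++
l=1 r=10: min(8,13)*9=72 best=90, l++
l=2 r=10: min(12,13)*8=96 best=96 *, l++
l=3 r=10: min(10,13)*7=70 best=96, l++

l=4, r=10, best area=96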